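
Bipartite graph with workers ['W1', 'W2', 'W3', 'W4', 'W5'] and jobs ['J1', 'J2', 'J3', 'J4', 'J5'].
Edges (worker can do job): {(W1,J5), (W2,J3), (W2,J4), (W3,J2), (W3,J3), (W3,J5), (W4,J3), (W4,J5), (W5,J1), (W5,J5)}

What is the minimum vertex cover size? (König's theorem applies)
Minimum vertex cover size = 5

By König's theorem: in bipartite graphs,
min vertex cover = max matching = 5

Maximum matching has size 5, so minimum vertex cover also has size 5.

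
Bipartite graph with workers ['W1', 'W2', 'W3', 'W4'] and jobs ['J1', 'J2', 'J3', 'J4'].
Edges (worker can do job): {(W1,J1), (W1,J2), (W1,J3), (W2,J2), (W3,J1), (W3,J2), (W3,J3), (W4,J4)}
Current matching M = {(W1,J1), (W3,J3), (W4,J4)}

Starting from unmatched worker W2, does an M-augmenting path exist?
Yes: W2 → J2

An M-augmenting path alternates non-matching / matching edges, starting and ending at unmatched vertices.
Path: W2 → J2
(J2 is unmatched in M, so the path is augmenting.)
Flipping edges along this path would increase |M| from 3 to 4.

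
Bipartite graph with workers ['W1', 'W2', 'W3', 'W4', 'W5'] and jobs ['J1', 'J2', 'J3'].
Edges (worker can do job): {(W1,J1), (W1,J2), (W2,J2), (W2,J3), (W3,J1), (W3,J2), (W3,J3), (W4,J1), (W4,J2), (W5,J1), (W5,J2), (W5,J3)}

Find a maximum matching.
Matching: {(W3,J1), (W4,J2), (W5,J3)}

Maximum matching (size 3):
  W3 → J1
  W4 → J2
  W5 → J3

Each worker is assigned to at most one job, and each job to at most one worker.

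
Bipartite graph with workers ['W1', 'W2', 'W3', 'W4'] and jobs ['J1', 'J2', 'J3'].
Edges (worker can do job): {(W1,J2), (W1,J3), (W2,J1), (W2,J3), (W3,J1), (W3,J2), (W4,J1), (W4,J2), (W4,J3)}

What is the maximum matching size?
Maximum matching size = 3

Maximum matching: {(W1,J3), (W3,J1), (W4,J2)}
Size: 3

This assigns 3 workers to 3 distinct jobs.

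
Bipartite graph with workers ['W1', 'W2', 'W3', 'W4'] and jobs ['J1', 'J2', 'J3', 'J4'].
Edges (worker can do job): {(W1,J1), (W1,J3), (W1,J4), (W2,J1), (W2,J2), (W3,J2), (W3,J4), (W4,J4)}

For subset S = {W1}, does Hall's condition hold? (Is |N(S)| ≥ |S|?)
Yes: |N(S)| = 3, |S| = 1

Subset S = {W1}
Neighbors N(S) = {J1, J3, J4}

|N(S)| = 3, |S| = 1
Hall's condition: |N(S)| ≥ |S| is satisfied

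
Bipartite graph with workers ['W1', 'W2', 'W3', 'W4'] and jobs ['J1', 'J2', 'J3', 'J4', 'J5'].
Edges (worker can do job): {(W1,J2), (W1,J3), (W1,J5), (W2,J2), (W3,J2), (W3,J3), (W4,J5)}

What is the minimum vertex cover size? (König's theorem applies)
Minimum vertex cover size = 3

By König's theorem: in bipartite graphs,
min vertex cover = max matching = 3

Maximum matching has size 3, so minimum vertex cover also has size 3.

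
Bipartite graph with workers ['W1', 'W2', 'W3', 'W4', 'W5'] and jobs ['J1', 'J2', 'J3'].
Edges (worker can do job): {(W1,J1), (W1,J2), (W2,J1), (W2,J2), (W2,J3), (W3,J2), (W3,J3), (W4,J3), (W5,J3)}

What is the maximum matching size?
Maximum matching size = 3

Maximum matching: {(W1,J1), (W3,J2), (W5,J3)}
Size: 3

This assigns 3 workers to 3 distinct jobs.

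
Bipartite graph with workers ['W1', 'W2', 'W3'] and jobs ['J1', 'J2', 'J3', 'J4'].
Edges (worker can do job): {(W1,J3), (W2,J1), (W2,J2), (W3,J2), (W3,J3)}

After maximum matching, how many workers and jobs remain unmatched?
Unmatched: 0 workers, 1 jobs

Maximum matching size: 3
Workers: 3 total, 3 matched, 0 unmatched
Jobs: 4 total, 3 matched, 1 unmatched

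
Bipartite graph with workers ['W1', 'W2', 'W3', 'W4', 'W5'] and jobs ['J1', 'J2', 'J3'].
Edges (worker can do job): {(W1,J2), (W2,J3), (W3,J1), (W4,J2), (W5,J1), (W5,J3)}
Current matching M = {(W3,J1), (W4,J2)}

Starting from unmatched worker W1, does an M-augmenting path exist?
No augmenting path from W1

Alternating search from W1 reaches jobs: {J2}.
Every reachable job is already matched in M, and following those matched edges back to workers exposes no further unvisited jobs.
No M-augmenting path from W1 exists.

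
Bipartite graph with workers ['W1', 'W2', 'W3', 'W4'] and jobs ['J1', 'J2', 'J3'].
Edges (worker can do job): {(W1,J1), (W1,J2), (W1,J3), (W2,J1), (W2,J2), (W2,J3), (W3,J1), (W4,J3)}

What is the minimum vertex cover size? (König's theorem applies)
Minimum vertex cover size = 3

By König's theorem: in bipartite graphs,
min vertex cover = max matching = 3

Maximum matching has size 3, so minimum vertex cover also has size 3.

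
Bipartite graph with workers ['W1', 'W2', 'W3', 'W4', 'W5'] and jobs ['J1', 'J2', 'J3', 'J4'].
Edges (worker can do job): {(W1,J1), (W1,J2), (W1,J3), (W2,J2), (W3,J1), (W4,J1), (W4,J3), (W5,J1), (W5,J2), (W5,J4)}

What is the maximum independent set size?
Maximum independent set = 5

By König's theorem:
- Min vertex cover = Max matching = 4
- Max independent set = Total vertices - Min vertex cover
- Max independent set = 9 - 4 = 5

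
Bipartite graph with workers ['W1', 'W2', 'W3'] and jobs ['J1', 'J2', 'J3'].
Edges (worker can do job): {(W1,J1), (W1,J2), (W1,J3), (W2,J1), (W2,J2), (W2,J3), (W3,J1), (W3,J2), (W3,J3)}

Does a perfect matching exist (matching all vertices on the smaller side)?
Yes, perfect matching exists (size 3)

Perfect matching: {(W1,J2), (W2,J3), (W3,J1)}
All 3 vertices on the smaller side are matched.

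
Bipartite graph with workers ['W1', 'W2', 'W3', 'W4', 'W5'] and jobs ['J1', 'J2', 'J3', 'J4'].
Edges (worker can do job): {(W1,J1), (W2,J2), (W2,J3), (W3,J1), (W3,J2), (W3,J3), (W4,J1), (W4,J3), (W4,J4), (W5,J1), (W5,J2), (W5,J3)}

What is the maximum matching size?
Maximum matching size = 4

Maximum matching: {(W2,J3), (W3,J1), (W4,J4), (W5,J2)}
Size: 4

This assigns 4 workers to 4 distinct jobs.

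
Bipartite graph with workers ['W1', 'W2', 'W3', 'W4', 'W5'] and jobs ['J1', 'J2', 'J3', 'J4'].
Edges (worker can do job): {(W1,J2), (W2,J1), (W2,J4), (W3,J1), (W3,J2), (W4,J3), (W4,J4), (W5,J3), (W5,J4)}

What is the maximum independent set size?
Maximum independent set = 5

By König's theorem:
- Min vertex cover = Max matching = 4
- Max independent set = Total vertices - Min vertex cover
- Max independent set = 9 - 4 = 5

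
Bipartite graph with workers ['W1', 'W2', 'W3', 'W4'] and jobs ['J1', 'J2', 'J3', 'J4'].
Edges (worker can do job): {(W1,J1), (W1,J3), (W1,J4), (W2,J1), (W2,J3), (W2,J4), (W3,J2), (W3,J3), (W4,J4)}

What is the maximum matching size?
Maximum matching size = 4

Maximum matching: {(W1,J1), (W2,J3), (W3,J2), (W4,J4)}
Size: 4

This assigns 4 workers to 4 distinct jobs.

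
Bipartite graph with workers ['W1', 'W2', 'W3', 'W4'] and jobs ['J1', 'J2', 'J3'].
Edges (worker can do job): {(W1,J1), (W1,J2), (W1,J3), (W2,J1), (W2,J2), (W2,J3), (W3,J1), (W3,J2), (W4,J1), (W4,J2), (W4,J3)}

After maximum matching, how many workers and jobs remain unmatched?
Unmatched: 1 workers, 0 jobs

Maximum matching size: 3
Workers: 4 total, 3 matched, 1 unmatched
Jobs: 3 total, 3 matched, 0 unmatched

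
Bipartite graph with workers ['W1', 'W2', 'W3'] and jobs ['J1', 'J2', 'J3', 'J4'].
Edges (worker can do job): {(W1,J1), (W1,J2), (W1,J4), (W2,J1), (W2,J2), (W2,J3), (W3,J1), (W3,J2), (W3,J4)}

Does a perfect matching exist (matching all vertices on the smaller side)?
Yes, perfect matching exists (size 3)

Perfect matching: {(W1,J4), (W2,J1), (W3,J2)}
All 3 vertices on the smaller side are matched.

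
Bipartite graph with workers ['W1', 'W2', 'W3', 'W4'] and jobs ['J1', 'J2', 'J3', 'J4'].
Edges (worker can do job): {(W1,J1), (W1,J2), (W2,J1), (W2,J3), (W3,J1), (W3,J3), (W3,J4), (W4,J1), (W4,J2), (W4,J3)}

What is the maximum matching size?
Maximum matching size = 4

Maximum matching: {(W1,J2), (W2,J3), (W3,J4), (W4,J1)}
Size: 4

This assigns 4 workers to 4 distinct jobs.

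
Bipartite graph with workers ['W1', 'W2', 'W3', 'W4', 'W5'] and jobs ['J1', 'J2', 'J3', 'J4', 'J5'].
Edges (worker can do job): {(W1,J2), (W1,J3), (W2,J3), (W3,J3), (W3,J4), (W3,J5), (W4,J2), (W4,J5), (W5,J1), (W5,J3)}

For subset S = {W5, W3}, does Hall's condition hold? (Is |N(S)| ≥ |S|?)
Yes: |N(S)| = 4, |S| = 2

Subset S = {W5, W3}
Neighbors N(S) = {J1, J3, J4, J5}

|N(S)| = 4, |S| = 2
Hall's condition: |N(S)| ≥ |S| is satisfied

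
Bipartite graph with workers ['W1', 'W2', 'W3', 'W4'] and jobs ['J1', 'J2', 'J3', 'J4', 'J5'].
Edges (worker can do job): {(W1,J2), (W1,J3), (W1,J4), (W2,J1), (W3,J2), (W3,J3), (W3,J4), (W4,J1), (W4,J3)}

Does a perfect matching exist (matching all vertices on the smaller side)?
Yes, perfect matching exists (size 4)

Perfect matching: {(W1,J2), (W2,J1), (W3,J4), (W4,J3)}
All 4 vertices on the smaller side are matched.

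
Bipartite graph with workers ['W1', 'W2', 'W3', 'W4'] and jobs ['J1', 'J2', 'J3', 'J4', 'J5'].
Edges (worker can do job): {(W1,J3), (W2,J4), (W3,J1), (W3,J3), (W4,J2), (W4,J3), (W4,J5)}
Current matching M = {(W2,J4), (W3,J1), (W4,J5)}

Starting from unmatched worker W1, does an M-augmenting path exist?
Yes: W1 → J3

An M-augmenting path alternates non-matching / matching edges, starting and ending at unmatched vertices.
Path: W1 → J3
(J3 is unmatched in M, so the path is augmenting.)
Flipping edges along this path would increase |M| from 3 to 4.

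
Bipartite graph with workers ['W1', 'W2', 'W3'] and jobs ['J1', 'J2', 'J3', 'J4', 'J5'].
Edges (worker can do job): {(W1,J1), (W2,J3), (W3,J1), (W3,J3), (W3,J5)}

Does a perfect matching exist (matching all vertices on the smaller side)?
Yes, perfect matching exists (size 3)

Perfect matching: {(W1,J1), (W2,J3), (W3,J5)}
All 3 vertices on the smaller side are matched.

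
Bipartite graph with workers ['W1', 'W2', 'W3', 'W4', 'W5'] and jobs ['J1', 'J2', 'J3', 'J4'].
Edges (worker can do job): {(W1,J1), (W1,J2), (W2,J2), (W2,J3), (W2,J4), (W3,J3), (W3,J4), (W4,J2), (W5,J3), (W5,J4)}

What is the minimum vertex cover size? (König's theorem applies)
Minimum vertex cover size = 4

By König's theorem: in bipartite graphs,
min vertex cover = max matching = 4

Maximum matching has size 4, so minimum vertex cover also has size 4.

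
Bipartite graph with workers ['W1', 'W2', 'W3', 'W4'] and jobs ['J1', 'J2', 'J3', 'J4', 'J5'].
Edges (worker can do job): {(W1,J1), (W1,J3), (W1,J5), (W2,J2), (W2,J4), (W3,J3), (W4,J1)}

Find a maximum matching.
Matching: {(W1,J5), (W2,J4), (W3,J3), (W4,J1)}

Maximum matching (size 4):
  W1 → J5
  W2 → J4
  W3 → J3
  W4 → J1

Each worker is assigned to at most one job, and each job to at most one worker.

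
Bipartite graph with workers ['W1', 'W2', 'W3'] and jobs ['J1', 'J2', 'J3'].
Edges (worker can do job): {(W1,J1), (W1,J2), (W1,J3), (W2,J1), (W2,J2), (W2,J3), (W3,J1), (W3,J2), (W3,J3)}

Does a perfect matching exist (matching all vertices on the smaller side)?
Yes, perfect matching exists (size 3)

Perfect matching: {(W1,J3), (W2,J1), (W3,J2)}
All 3 vertices on the smaller side are matched.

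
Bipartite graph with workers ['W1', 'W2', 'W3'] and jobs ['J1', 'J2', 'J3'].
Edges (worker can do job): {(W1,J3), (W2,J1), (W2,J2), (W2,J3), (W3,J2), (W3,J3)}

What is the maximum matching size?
Maximum matching size = 3

Maximum matching: {(W1,J3), (W2,J1), (W3,J2)}
Size: 3

This assigns 3 workers to 3 distinct jobs.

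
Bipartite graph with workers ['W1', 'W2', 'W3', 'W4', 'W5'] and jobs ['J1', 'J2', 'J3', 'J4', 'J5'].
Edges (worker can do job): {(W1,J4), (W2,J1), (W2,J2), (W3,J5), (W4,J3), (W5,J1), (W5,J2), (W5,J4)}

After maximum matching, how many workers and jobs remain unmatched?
Unmatched: 0 workers, 0 jobs

Maximum matching size: 5
Workers: 5 total, 5 matched, 0 unmatched
Jobs: 5 total, 5 matched, 0 unmatched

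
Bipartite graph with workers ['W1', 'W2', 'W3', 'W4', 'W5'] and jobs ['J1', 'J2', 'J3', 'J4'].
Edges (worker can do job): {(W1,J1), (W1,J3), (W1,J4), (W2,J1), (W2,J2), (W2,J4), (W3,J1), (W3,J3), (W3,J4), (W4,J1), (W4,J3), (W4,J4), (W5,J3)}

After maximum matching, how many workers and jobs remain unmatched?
Unmatched: 1 workers, 0 jobs

Maximum matching size: 4
Workers: 5 total, 4 matched, 1 unmatched
Jobs: 4 total, 4 matched, 0 unmatched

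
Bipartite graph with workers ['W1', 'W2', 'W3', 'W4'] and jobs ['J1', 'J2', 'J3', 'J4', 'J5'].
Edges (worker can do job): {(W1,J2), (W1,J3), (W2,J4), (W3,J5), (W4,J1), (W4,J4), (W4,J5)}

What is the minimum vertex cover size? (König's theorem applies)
Minimum vertex cover size = 4

By König's theorem: in bipartite graphs,
min vertex cover = max matching = 4

Maximum matching has size 4, so minimum vertex cover also has size 4.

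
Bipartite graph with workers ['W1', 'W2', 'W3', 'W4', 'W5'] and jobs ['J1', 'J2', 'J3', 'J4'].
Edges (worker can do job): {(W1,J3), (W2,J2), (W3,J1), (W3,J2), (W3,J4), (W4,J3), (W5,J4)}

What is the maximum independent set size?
Maximum independent set = 5

By König's theorem:
- Min vertex cover = Max matching = 4
- Max independent set = Total vertices - Min vertex cover
- Max independent set = 9 - 4 = 5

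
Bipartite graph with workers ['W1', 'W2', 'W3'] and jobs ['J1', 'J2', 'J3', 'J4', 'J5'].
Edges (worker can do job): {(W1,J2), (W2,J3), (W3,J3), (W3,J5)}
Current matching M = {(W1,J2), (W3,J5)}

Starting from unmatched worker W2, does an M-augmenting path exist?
Yes: W2 → J3

An M-augmenting path alternates non-matching / matching edges, starting and ending at unmatched vertices.
Path: W2 → J3
(J3 is unmatched in M, so the path is augmenting.)
Flipping edges along this path would increase |M| from 2 to 3.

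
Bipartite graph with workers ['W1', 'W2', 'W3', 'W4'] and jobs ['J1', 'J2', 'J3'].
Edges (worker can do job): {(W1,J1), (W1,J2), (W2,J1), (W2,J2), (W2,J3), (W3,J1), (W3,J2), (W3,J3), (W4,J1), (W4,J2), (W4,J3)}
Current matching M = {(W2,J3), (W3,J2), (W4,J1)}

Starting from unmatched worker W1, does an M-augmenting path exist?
No augmenting path from W1

Alternating search from W1 reaches jobs: {J1, J2, J3}.
Every reachable job is already matched in M, and following those matched edges back to workers exposes no further unvisited jobs.
No M-augmenting path from W1 exists.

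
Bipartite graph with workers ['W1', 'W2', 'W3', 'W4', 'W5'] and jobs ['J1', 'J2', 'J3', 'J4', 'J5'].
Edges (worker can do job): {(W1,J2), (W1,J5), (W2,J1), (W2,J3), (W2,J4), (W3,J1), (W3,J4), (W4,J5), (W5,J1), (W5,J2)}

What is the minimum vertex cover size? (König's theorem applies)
Minimum vertex cover size = 5

By König's theorem: in bipartite graphs,
min vertex cover = max matching = 5

Maximum matching has size 5, so minimum vertex cover also has size 5.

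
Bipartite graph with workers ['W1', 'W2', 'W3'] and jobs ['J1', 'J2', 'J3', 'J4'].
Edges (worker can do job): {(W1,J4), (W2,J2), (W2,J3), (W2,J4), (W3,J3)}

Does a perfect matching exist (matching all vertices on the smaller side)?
Yes, perfect matching exists (size 3)

Perfect matching: {(W1,J4), (W2,J2), (W3,J3)}
All 3 vertices on the smaller side are matched.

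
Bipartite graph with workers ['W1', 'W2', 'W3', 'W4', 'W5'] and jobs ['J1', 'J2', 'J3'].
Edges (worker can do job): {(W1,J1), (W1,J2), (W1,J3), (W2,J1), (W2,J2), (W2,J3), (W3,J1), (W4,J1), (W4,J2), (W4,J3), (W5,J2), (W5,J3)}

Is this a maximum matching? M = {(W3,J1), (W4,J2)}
No, size 2 is not maximum

Proposed matching has size 2.
Maximum matching size for this graph: 3.

This is NOT maximum - can be improved to size 3.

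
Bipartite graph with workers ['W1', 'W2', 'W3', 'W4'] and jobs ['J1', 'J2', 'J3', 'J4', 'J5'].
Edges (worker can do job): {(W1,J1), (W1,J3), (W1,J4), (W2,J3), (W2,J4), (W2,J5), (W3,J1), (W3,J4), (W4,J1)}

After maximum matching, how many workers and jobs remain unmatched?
Unmatched: 0 workers, 1 jobs

Maximum matching size: 4
Workers: 4 total, 4 matched, 0 unmatched
Jobs: 5 total, 4 matched, 1 unmatched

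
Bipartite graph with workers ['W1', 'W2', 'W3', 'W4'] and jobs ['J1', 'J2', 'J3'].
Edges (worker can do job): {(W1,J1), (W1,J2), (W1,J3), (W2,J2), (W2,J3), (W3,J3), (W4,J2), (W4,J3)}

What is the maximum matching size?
Maximum matching size = 3

Maximum matching: {(W1,J1), (W3,J3), (W4,J2)}
Size: 3

This assigns 3 workers to 3 distinct jobs.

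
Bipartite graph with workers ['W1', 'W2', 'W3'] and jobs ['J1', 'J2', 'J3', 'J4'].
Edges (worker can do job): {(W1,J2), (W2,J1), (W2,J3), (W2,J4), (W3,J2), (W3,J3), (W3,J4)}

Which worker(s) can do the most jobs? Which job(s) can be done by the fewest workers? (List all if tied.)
Most versatile: W2, W3 (3 jobs); Least covered: J1 (1 workers)

Worker degrees (jobs they can do): W1:1, W2:3, W3:3
Job degrees (workers who can do it): J1:1, J2:2, J3:2, J4:2

Maximum worker degree is 3, achieved by: W2, W3
Minimum job degree is 1, achieved by: J1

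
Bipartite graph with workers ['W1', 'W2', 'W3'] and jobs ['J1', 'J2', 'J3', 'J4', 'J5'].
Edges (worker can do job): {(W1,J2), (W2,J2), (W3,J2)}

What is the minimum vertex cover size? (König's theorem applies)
Minimum vertex cover size = 1

By König's theorem: in bipartite graphs,
min vertex cover = max matching = 1

Maximum matching has size 1, so minimum vertex cover also has size 1.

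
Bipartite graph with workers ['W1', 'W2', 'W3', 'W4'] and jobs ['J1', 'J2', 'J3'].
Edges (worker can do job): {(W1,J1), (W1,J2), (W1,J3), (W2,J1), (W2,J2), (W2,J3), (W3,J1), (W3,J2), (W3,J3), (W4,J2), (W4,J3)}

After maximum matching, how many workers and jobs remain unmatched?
Unmatched: 1 workers, 0 jobs

Maximum matching size: 3
Workers: 4 total, 3 matched, 1 unmatched
Jobs: 3 total, 3 matched, 0 unmatched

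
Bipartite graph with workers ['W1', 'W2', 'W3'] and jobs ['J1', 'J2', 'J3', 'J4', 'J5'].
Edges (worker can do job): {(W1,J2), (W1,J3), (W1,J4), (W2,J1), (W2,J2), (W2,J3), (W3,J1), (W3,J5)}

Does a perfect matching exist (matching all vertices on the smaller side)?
Yes, perfect matching exists (size 3)

Perfect matching: {(W1,J2), (W2,J3), (W3,J5)}
All 3 vertices on the smaller side are matched.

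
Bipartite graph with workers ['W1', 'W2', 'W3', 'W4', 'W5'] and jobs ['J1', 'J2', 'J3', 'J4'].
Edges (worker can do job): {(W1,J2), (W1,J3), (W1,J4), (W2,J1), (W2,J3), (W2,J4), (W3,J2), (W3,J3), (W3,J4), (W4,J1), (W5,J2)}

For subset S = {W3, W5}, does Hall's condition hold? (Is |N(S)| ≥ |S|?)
Yes: |N(S)| = 3, |S| = 2

Subset S = {W3, W5}
Neighbors N(S) = {J2, J3, J4}

|N(S)| = 3, |S| = 2
Hall's condition: |N(S)| ≥ |S| is satisfied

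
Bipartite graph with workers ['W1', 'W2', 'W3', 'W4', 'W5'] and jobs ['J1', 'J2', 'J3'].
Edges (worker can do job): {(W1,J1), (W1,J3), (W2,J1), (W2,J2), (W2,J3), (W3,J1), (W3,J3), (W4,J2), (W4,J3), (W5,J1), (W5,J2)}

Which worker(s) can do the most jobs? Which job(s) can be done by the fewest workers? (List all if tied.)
Most versatile: W2 (3 jobs); Least covered: J2 (3 workers)

Worker degrees (jobs they can do): W1:2, W2:3, W3:2, W4:2, W5:2
Job degrees (workers who can do it): J1:4, J2:3, J3:4

Maximum worker degree is 3, achieved by: W2
Minimum job degree is 3, achieved by: J2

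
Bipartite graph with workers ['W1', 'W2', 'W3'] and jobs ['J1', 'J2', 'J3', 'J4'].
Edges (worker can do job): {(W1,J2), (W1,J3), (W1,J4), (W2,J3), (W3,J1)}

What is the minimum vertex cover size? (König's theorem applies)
Minimum vertex cover size = 3

By König's theorem: in bipartite graphs,
min vertex cover = max matching = 3

Maximum matching has size 3, so minimum vertex cover also has size 3.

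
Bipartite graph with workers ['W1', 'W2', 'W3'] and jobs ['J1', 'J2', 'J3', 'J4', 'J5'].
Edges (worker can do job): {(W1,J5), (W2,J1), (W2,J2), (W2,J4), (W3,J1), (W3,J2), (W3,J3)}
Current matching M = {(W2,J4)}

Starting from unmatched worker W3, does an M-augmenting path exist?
Yes: W3 → J2

An M-augmenting path alternates non-matching / matching edges, starting and ending at unmatched vertices.
Path: W3 → J2
(J2 is unmatched in M, so the path is augmenting.)
Flipping edges along this path would increase |M| from 1 to 2.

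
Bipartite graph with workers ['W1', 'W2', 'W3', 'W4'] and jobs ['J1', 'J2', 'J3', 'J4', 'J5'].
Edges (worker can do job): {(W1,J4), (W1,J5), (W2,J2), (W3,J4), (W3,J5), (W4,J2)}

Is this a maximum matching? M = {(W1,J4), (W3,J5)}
No, size 2 is not maximum

Proposed matching has size 2.
Maximum matching size for this graph: 3.

This is NOT maximum - can be improved to size 3.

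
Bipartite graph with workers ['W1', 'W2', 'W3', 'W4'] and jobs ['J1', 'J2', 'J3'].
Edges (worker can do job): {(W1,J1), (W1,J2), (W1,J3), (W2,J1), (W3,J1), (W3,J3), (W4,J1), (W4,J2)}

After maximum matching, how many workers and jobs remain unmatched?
Unmatched: 1 workers, 0 jobs

Maximum matching size: 3
Workers: 4 total, 3 matched, 1 unmatched
Jobs: 3 total, 3 matched, 0 unmatched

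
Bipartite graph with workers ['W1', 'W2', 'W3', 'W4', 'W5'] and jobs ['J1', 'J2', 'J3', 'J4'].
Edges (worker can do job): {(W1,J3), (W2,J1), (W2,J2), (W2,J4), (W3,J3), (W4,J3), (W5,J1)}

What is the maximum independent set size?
Maximum independent set = 6

By König's theorem:
- Min vertex cover = Max matching = 3
- Max independent set = Total vertices - Min vertex cover
- Max independent set = 9 - 3 = 6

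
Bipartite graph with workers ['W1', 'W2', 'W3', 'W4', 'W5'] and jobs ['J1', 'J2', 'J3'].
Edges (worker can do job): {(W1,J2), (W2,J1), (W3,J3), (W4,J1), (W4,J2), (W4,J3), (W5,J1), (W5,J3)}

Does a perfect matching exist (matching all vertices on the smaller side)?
Yes, perfect matching exists (size 3)

Perfect matching: {(W3,J3), (W4,J2), (W5,J1)}
All 3 vertices on the smaller side are matched.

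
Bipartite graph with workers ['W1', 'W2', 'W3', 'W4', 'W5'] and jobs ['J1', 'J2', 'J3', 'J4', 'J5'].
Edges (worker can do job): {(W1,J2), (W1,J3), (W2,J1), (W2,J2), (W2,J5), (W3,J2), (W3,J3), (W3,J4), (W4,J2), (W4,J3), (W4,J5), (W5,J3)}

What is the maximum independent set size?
Maximum independent set = 5

By König's theorem:
- Min vertex cover = Max matching = 5
- Max independent set = Total vertices - Min vertex cover
- Max independent set = 10 - 5 = 5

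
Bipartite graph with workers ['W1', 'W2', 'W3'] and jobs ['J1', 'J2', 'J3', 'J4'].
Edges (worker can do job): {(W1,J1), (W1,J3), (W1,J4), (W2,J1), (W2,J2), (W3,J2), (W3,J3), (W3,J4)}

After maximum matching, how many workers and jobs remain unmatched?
Unmatched: 0 workers, 1 jobs

Maximum matching size: 3
Workers: 3 total, 3 matched, 0 unmatched
Jobs: 4 total, 3 matched, 1 unmatched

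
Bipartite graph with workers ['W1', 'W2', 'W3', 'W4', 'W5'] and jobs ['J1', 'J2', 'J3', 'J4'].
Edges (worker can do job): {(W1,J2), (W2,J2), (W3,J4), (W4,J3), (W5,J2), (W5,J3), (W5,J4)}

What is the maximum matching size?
Maximum matching size = 3

Maximum matching: {(W1,J2), (W3,J4), (W5,J3)}
Size: 3

This assigns 3 workers to 3 distinct jobs.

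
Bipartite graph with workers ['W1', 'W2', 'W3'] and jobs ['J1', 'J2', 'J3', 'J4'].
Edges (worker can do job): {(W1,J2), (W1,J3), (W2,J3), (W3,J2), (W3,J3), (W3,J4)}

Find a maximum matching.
Matching: {(W1,J2), (W2,J3), (W3,J4)}

Maximum matching (size 3):
  W1 → J2
  W2 → J3
  W3 → J4

Each worker is assigned to at most one job, and each job to at most one worker.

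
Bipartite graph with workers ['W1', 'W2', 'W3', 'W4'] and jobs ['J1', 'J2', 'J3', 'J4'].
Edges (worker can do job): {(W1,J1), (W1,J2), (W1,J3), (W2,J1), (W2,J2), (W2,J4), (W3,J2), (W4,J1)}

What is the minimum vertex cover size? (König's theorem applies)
Minimum vertex cover size = 4

By König's theorem: in bipartite graphs,
min vertex cover = max matching = 4

Maximum matching has size 4, so minimum vertex cover also has size 4.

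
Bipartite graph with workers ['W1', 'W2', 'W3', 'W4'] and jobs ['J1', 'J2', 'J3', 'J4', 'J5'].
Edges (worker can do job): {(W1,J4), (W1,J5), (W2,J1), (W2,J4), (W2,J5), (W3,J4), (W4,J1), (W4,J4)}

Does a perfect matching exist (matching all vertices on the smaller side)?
No, maximum matching has size 3 < 4

Maximum matching has size 3, need 4 for perfect matching.
Unmatched workers: ['W3']
Unmatched jobs: ['J3', 'J2']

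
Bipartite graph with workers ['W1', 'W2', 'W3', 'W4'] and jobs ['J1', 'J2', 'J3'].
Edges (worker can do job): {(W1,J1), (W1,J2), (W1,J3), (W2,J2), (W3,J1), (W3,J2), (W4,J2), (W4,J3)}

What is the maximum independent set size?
Maximum independent set = 4

By König's theorem:
- Min vertex cover = Max matching = 3
- Max independent set = Total vertices - Min vertex cover
- Max independent set = 7 - 3 = 4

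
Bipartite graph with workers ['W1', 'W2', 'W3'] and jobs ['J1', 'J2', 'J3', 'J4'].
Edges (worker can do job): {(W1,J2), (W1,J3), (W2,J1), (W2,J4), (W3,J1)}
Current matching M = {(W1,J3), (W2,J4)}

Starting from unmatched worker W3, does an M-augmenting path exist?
Yes: W3 → J1

An M-augmenting path alternates non-matching / matching edges, starting and ending at unmatched vertices.
Path: W3 → J1
(J1 is unmatched in M, so the path is augmenting.)
Flipping edges along this path would increase |M| from 2 to 3.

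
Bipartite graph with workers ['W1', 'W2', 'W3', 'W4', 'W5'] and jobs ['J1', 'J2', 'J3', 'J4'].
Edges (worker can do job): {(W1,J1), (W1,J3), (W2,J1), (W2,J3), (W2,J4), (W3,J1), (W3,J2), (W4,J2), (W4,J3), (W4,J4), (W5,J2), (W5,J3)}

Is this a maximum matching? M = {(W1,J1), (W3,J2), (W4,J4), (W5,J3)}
Yes, size 4 is maximum

Proposed matching has size 4.
Maximum matching size for this graph: 4.

This is a maximum matching.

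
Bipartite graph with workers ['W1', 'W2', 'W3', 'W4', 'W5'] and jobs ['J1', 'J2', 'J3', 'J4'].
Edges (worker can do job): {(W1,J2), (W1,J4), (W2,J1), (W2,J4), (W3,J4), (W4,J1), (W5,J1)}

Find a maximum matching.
Matching: {(W1,J2), (W3,J4), (W5,J1)}

Maximum matching (size 3):
  W1 → J2
  W3 → J4
  W5 → J1

Each worker is assigned to at most one job, and each job to at most one worker.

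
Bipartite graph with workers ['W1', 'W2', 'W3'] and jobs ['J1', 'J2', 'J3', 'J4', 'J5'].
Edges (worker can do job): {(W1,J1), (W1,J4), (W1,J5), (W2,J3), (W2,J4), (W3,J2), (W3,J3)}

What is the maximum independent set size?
Maximum independent set = 5

By König's theorem:
- Min vertex cover = Max matching = 3
- Max independent set = Total vertices - Min vertex cover
- Max independent set = 8 - 3 = 5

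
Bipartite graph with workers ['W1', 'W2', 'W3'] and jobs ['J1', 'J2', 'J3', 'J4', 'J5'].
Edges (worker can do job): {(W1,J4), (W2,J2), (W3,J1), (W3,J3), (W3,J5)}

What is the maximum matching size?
Maximum matching size = 3

Maximum matching: {(W1,J4), (W2,J2), (W3,J1)}
Size: 3

This assigns 3 workers to 3 distinct jobs.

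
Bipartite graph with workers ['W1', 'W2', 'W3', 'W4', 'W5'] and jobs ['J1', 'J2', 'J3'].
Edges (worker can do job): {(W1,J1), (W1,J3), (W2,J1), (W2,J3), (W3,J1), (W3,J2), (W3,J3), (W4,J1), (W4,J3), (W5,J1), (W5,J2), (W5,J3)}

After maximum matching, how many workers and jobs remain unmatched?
Unmatched: 2 workers, 0 jobs

Maximum matching size: 3
Workers: 5 total, 3 matched, 2 unmatched
Jobs: 3 total, 3 matched, 0 unmatched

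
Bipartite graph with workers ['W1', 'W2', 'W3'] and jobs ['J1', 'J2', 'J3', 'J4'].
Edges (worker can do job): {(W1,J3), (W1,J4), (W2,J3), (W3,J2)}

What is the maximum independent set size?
Maximum independent set = 4

By König's theorem:
- Min vertex cover = Max matching = 3
- Max independent set = Total vertices - Min vertex cover
- Max independent set = 7 - 3 = 4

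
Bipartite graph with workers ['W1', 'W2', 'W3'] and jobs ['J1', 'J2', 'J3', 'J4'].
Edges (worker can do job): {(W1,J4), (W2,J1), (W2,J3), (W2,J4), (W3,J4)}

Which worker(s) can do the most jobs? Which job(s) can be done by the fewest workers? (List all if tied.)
Most versatile: W2 (3 jobs); Least covered: J2 (0 workers)

Worker degrees (jobs they can do): W1:1, W2:3, W3:1
Job degrees (workers who can do it): J1:1, J2:0, J3:1, J4:3

Maximum worker degree is 3, achieved by: W2
Minimum job degree is 0, achieved by: J2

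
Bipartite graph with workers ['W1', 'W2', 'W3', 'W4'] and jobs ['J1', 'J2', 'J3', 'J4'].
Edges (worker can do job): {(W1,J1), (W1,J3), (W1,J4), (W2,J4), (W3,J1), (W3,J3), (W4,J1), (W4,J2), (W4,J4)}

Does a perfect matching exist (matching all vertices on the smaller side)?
Yes, perfect matching exists (size 4)

Perfect matching: {(W1,J3), (W2,J4), (W3,J1), (W4,J2)}
All 4 vertices on the smaller side are matched.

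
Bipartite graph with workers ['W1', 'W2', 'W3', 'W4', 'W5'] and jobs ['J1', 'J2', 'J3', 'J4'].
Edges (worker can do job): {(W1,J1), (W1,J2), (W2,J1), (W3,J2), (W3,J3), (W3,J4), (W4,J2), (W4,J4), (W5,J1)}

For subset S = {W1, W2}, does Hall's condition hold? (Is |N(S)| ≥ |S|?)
Yes: |N(S)| = 2, |S| = 2

Subset S = {W1, W2}
Neighbors N(S) = {J1, J2}

|N(S)| = 2, |S| = 2
Hall's condition: |N(S)| ≥ |S| is satisfied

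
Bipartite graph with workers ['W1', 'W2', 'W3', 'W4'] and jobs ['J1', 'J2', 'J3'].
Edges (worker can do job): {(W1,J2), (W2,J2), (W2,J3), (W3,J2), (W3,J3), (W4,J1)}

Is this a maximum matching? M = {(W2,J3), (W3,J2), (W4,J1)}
Yes, size 3 is maximum

Proposed matching has size 3.
Maximum matching size for this graph: 3.

This is a maximum matching.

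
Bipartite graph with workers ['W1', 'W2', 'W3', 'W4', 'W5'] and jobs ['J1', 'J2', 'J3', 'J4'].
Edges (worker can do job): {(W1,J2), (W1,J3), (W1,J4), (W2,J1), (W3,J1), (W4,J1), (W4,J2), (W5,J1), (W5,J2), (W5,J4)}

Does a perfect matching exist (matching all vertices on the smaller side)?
Yes, perfect matching exists (size 4)

Perfect matching: {(W1,J3), (W3,J1), (W4,J2), (W5,J4)}
All 4 vertices on the smaller side are matched.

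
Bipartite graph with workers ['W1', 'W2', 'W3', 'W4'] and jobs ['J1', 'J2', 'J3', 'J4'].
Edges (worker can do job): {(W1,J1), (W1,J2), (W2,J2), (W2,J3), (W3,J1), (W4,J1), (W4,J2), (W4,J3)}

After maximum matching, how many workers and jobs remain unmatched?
Unmatched: 1 workers, 1 jobs

Maximum matching size: 3
Workers: 4 total, 3 matched, 1 unmatched
Jobs: 4 total, 3 matched, 1 unmatched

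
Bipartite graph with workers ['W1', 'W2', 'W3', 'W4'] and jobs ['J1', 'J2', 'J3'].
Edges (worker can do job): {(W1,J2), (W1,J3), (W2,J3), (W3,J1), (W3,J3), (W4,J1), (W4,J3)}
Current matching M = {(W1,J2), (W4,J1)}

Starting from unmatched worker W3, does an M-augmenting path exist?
Yes: W3 → J3

An M-augmenting path alternates non-matching / matching edges, starting and ending at unmatched vertices.
Path: W3 → J3
(J3 is unmatched in M, so the path is augmenting.)
Flipping edges along this path would increase |M| from 2 to 3.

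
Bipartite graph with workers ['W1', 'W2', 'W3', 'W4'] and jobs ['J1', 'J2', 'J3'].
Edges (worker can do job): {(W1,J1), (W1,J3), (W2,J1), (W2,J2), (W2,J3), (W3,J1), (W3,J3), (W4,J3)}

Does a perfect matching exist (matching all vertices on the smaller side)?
Yes, perfect matching exists (size 3)

Perfect matching: {(W2,J2), (W3,J1), (W4,J3)}
All 3 vertices on the smaller side are matched.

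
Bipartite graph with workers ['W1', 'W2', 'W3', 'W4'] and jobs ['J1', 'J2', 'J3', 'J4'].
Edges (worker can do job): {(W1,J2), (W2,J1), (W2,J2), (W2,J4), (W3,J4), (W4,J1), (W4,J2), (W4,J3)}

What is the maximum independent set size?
Maximum independent set = 4

By König's theorem:
- Min vertex cover = Max matching = 4
- Max independent set = Total vertices - Min vertex cover
- Max independent set = 8 - 4 = 4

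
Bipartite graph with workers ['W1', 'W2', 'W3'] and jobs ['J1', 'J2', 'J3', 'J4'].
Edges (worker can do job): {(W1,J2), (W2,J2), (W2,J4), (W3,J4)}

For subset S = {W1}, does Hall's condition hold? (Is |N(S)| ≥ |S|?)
Yes: |N(S)| = 1, |S| = 1

Subset S = {W1}
Neighbors N(S) = {J2}

|N(S)| = 1, |S| = 1
Hall's condition: |N(S)| ≥ |S| is satisfied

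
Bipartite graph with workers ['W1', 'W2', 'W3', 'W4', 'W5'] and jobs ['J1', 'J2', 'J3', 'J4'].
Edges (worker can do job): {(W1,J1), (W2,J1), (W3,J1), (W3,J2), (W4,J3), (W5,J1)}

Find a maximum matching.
Matching: {(W3,J2), (W4,J3), (W5,J1)}

Maximum matching (size 3):
  W3 → J2
  W4 → J3
  W5 → J1

Each worker is assigned to at most one job, and each job to at most one worker.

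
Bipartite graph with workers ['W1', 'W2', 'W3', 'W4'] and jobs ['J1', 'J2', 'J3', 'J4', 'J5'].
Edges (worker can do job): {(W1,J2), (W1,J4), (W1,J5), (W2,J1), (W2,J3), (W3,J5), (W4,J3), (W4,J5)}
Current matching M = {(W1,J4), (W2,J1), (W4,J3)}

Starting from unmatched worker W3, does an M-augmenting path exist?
Yes: W3 → J5

An M-augmenting path alternates non-matching / matching edges, starting and ending at unmatched vertices.
Path: W3 → J5
(J5 is unmatched in M, so the path is augmenting.)
Flipping edges along this path would increase |M| from 3 to 4.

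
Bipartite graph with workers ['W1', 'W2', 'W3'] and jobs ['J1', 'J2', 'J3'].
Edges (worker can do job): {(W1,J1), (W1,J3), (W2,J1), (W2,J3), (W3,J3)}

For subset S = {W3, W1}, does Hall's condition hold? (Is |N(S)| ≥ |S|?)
Yes: |N(S)| = 2, |S| = 2

Subset S = {W3, W1}
Neighbors N(S) = {J1, J3}

|N(S)| = 2, |S| = 2
Hall's condition: |N(S)| ≥ |S| is satisfied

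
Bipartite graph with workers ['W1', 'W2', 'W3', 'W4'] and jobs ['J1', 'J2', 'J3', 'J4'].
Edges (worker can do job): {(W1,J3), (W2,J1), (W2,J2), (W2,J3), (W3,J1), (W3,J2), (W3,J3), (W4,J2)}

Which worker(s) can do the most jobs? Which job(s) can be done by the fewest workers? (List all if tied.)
Most versatile: W2, W3 (3 jobs); Least covered: J4 (0 workers)

Worker degrees (jobs they can do): W1:1, W2:3, W3:3, W4:1
Job degrees (workers who can do it): J1:2, J2:3, J3:3, J4:0

Maximum worker degree is 3, achieved by: W2, W3
Minimum job degree is 0, achieved by: J4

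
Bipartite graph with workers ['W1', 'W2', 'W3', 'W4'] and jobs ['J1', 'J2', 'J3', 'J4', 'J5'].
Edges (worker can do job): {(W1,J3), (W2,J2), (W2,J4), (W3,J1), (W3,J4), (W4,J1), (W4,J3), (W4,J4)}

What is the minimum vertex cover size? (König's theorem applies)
Minimum vertex cover size = 4

By König's theorem: in bipartite graphs,
min vertex cover = max matching = 4

Maximum matching has size 4, so minimum vertex cover also has size 4.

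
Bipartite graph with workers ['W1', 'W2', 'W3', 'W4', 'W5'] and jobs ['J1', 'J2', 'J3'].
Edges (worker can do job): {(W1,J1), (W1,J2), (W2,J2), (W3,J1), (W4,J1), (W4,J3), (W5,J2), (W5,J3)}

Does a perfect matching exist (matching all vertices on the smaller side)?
Yes, perfect matching exists (size 3)

Perfect matching: {(W3,J1), (W4,J3), (W5,J2)}
All 3 vertices on the smaller side are matched.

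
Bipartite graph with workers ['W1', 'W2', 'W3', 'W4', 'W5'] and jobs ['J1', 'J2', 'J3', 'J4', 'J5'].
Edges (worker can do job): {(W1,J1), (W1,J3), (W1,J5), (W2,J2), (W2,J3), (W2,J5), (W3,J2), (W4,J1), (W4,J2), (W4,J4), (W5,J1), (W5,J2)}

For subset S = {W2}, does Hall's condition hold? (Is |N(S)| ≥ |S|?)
Yes: |N(S)| = 3, |S| = 1

Subset S = {W2}
Neighbors N(S) = {J2, J3, J5}

|N(S)| = 3, |S| = 1
Hall's condition: |N(S)| ≥ |S| is satisfied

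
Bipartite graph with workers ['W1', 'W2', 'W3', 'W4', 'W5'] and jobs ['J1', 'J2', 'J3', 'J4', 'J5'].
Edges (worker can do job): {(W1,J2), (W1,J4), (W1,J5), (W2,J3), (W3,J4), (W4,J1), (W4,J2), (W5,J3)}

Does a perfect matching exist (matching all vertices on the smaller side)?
No, maximum matching has size 4 < 5

Maximum matching has size 4, need 5 for perfect matching.
Unmatched workers: ['W2']
Unmatched jobs: ['J1']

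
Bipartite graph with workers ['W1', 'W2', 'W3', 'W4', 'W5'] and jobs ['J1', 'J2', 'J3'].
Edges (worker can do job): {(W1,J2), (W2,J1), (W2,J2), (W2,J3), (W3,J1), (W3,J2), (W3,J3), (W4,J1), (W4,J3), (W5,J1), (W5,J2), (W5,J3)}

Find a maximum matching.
Matching: {(W1,J2), (W3,J3), (W5,J1)}

Maximum matching (size 3):
  W1 → J2
  W3 → J3
  W5 → J1

Each worker is assigned to at most one job, and each job to at most one worker.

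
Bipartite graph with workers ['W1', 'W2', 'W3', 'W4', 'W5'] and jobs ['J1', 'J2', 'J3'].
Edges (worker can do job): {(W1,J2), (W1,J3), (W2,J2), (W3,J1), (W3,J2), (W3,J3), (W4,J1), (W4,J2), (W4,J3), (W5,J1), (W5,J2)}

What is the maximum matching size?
Maximum matching size = 3

Maximum matching: {(W3,J1), (W4,J3), (W5,J2)}
Size: 3

This assigns 3 workers to 3 distinct jobs.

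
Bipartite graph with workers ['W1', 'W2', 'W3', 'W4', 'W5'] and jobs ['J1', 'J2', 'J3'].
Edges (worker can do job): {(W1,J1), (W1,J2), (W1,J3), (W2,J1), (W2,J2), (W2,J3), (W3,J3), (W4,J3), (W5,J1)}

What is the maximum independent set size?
Maximum independent set = 5

By König's theorem:
- Min vertex cover = Max matching = 3
- Max independent set = Total vertices - Min vertex cover
- Max independent set = 8 - 3 = 5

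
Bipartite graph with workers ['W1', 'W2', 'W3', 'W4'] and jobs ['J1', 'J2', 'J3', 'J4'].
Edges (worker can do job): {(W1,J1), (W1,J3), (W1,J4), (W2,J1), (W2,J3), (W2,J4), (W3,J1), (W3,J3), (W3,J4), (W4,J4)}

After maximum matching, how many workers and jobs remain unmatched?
Unmatched: 1 workers, 1 jobs

Maximum matching size: 3
Workers: 4 total, 3 matched, 1 unmatched
Jobs: 4 total, 3 matched, 1 unmatched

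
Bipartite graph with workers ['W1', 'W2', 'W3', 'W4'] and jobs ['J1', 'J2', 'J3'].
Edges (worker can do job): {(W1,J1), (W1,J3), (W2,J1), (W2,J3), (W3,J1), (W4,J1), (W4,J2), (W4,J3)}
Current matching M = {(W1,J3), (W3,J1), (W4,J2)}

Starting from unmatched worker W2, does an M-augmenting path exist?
No augmenting path from W2

Alternating search from W2 reaches jobs: {J1, J3}.
Every reachable job is already matched in M, and following those matched edges back to workers exposes no further unvisited jobs.
No M-augmenting path from W2 exists.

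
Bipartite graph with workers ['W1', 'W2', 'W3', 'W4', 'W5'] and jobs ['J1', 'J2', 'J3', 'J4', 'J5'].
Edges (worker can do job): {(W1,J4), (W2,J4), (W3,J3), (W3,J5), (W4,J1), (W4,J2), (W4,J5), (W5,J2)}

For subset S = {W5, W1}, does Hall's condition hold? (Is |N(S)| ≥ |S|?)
Yes: |N(S)| = 2, |S| = 2

Subset S = {W5, W1}
Neighbors N(S) = {J2, J4}

|N(S)| = 2, |S| = 2
Hall's condition: |N(S)| ≥ |S| is satisfied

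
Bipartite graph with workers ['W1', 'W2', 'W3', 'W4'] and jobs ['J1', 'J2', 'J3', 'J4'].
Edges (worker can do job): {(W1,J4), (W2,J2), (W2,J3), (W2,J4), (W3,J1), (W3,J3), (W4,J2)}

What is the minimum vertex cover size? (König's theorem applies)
Minimum vertex cover size = 4

By König's theorem: in bipartite graphs,
min vertex cover = max matching = 4

Maximum matching has size 4, so minimum vertex cover also has size 4.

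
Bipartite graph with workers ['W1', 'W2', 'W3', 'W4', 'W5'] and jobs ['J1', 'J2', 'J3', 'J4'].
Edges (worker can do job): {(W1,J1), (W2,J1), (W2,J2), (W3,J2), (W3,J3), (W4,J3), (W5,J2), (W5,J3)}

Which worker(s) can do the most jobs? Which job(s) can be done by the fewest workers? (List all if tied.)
Most versatile: W2, W3, W5 (2 jobs); Least covered: J4 (0 workers)

Worker degrees (jobs they can do): W1:1, W2:2, W3:2, W4:1, W5:2
Job degrees (workers who can do it): J1:2, J2:3, J3:3, J4:0

Maximum worker degree is 2, achieved by: W2, W3, W5
Minimum job degree is 0, achieved by: J4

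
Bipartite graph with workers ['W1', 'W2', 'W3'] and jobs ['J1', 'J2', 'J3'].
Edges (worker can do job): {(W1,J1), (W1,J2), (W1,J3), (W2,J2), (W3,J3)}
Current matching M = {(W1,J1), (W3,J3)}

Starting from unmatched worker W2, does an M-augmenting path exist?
Yes: W2 → J2

An M-augmenting path alternates non-matching / matching edges, starting and ending at unmatched vertices.
Path: W2 → J2
(J2 is unmatched in M, so the path is augmenting.)
Flipping edges along this path would increase |M| from 2 to 3.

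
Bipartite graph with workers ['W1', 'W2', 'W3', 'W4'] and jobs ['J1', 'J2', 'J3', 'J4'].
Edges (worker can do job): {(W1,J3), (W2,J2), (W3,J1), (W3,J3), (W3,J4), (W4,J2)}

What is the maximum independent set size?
Maximum independent set = 5

By König's theorem:
- Min vertex cover = Max matching = 3
- Max independent set = Total vertices - Min vertex cover
- Max independent set = 8 - 3 = 5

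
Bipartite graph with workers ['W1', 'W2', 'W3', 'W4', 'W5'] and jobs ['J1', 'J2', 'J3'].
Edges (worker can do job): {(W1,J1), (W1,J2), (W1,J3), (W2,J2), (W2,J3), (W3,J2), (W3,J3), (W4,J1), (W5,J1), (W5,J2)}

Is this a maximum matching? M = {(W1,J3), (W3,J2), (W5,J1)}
Yes, size 3 is maximum

Proposed matching has size 3.
Maximum matching size for this graph: 3.

This is a maximum matching.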